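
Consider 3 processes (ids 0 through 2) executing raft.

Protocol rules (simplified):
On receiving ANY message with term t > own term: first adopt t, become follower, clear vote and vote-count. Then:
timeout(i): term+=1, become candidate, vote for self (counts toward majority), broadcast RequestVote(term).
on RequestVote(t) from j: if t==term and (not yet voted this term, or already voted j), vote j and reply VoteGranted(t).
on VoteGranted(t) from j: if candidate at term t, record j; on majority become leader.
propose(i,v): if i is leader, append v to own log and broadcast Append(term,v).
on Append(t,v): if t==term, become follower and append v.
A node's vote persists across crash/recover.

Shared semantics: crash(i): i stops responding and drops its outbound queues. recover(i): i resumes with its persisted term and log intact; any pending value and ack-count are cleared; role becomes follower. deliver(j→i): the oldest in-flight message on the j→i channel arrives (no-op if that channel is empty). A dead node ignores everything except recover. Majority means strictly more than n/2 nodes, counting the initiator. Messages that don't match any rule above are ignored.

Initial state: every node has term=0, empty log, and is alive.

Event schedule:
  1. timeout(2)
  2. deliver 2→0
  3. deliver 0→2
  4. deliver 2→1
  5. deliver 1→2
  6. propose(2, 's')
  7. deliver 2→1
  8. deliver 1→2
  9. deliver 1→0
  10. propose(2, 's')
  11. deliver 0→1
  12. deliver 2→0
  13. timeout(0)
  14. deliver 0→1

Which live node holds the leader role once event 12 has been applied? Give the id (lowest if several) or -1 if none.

[1] timeout(2) → N2(cand t1 [-])
[2] deliver 2→0 → N0(foll t1 [-])
[3] deliver 0→2 → N2(lead t1 [-])
[4] deliver 2→1 → N1(foll t1 [-])
[5] deliver 1→2 → ∅
[6] propose(2,'s') → N2(lead t1 [s])
[7] deliver 2→1 → N1(foll t1 [s])
[8] deliver 1→2 → ∅
[9] deliver 1→0 → ∅
[10] propose(2,'s') → N2(lead t1 [s,s])
[11] deliver 0→1 → ∅
[12] deliver 2→0 → N0(foll t1 [s])

2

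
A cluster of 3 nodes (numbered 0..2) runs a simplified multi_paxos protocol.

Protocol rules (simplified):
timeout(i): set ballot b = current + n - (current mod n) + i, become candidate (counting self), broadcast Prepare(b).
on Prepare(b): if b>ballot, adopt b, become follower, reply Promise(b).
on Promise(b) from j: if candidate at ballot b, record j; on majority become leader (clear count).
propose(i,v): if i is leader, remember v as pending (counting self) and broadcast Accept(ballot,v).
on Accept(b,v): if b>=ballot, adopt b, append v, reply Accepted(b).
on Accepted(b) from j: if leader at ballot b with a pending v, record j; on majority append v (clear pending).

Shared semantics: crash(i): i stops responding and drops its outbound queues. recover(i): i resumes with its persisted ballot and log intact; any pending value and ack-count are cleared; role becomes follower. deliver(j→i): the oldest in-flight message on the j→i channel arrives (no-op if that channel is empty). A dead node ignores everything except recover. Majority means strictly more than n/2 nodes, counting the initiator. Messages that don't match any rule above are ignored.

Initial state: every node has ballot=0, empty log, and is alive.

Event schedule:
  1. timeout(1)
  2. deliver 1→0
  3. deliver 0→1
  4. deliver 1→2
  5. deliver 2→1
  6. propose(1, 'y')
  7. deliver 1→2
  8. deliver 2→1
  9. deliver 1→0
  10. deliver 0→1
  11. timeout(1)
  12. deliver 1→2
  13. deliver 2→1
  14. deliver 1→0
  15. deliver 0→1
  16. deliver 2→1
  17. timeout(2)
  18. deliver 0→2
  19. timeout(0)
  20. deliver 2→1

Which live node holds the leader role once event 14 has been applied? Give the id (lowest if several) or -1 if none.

1

e1 timeout(1): 1[cand,b=4,-]
e2 deliver 1→0: 0[foll,b=4,-]
e3 deliver 0→1: 1[lead,b=4,-]
e4 deliver 1→2: 2[foll,b=4,-]
e5 deliver 2→1: ·
e6 propose(1,'y'): ·
e7 deliver 1→2: 2[foll,b=4,y]
e8 deliver 2→1: 1[lead,b=4,y]
e9 deliver 1→0: 0[foll,b=4,y]
e10 deliver 0→1: ·
e11 timeout(1): 1[cand,b=7,y]
e12 deliver 1→2: 2[foll,b=7,y]
e13 deliver 2→1: 1[lead,b=7,y]
e14 deliver 1→0: 0[foll,b=7,y]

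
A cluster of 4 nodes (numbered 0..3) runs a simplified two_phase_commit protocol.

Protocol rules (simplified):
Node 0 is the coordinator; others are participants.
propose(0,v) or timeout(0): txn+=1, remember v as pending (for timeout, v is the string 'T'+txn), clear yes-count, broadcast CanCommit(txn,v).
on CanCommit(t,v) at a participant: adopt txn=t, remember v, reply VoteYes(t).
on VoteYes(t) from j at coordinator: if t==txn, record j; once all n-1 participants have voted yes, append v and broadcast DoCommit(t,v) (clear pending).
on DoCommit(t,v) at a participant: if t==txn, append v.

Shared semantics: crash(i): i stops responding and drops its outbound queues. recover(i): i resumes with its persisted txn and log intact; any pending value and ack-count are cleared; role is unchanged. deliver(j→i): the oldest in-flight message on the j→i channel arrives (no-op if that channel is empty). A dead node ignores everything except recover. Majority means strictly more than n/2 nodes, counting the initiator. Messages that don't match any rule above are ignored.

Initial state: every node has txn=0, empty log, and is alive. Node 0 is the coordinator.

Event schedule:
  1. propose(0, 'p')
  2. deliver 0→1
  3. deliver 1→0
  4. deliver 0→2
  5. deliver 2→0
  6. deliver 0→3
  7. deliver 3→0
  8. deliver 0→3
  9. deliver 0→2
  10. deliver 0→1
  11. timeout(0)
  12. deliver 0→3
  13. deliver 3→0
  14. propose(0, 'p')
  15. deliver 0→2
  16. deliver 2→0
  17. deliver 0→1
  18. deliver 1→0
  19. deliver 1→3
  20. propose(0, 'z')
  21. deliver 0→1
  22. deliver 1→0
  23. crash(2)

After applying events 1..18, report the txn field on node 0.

step 1 propose(0,'p'): 0={coor,t=1,log=-}
step 2 deliver 0→1: 1={part,t=1,log=-}
step 3 deliver 1→0: —
step 4 deliver 0→2: 2={part,t=1,log=-}
step 5 deliver 2→0: —
step 6 deliver 0→3: 3={part,t=1,log=-}
step 7 deliver 3→0: 0={coor,t=1,log=p}
step 8 deliver 0→3: 3={part,t=1,log=p}
step 9 deliver 0→2: 2={part,t=1,log=p}
step 10 deliver 0→1: 1={part,t=1,log=p}
step 11 timeout(0): 0={coor,t=2,log=p}
step 12 deliver 0→3: 3={part,t=2,log=p}
step 13 deliver 3→0: —
step 14 propose(0,'p'): 0={coor,t=3,log=p}
step 15 deliver 0→2: 2={part,t=2,log=p}
step 16 deliver 2→0: —
step 17 deliver 0→1: 1={part,t=2,log=p}
step 18 deliver 1→0: —

3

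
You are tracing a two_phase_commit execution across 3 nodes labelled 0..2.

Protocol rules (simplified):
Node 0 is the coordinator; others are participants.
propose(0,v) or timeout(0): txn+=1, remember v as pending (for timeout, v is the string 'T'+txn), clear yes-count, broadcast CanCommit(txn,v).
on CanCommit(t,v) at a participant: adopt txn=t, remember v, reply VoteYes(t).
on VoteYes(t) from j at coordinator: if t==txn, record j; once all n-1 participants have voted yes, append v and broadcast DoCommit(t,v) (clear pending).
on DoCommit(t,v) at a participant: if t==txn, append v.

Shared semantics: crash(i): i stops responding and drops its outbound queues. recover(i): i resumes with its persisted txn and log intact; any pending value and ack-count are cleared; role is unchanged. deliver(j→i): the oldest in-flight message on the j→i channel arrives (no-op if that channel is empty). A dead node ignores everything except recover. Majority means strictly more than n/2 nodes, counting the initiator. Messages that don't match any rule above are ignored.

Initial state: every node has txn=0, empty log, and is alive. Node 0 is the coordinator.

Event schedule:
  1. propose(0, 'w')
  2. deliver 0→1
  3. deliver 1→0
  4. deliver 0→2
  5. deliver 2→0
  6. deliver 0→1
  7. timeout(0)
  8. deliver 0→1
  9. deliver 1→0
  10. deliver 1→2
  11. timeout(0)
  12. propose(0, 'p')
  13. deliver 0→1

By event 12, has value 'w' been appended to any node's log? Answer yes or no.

1. propose(0,'w'):  <0:coor t1 ->
2. deliver 0→1:  <1:part t1 ->
3. deliver 1→0:  nop
4. deliver 0→2:  <2:part t1 ->
5. deliver 2→0:  <0:coor t1 w>
6. deliver 0→1:  <1:part t1 w>
7. timeout(0):  <0:coor t2 w>
8. deliver 0→1:  <1:part t2 w>
9. deliver 1→0:  nop
10. deliver 1→2:  nop
11. timeout(0):  <0:coor t3 w>
12. propose(0,'p'):  <0:coor t4 w>

yes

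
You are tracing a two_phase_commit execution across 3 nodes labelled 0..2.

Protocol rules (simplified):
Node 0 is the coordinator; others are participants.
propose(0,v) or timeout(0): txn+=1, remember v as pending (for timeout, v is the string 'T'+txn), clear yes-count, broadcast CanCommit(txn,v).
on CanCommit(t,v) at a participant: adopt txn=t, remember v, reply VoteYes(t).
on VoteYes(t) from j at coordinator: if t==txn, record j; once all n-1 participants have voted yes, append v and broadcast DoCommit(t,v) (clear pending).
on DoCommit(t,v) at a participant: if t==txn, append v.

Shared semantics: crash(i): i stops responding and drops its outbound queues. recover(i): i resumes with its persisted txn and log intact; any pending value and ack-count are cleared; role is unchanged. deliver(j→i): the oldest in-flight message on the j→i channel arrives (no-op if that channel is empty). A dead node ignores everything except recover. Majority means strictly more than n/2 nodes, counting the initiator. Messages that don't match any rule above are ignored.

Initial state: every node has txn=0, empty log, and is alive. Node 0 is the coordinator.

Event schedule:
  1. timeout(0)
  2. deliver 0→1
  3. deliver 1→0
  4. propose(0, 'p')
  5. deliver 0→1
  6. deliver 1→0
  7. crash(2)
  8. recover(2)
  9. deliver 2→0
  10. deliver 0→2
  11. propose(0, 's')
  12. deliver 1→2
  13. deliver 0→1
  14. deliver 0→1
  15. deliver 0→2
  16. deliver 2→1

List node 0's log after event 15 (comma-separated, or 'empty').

after 1 — timeout(0): n0:coor/t1/[-]
after 2 — deliver 0→1: n1:part/t1/[-]
after 3 — deliver 1→0: ·
after 4 — propose(0,'p'): n0:coor/t2/[-]
after 5 — deliver 0→1: n1:part/t2/[-]
after 6 — deliver 1→0: ·
after 7 — crash(2): n2:✗part/t0/[-]
after 8 — recover(2): n2:part/t0/[-]
after 9 — deliver 2→0: ·
after 10 — deliver 0→2: n2:part/t1/[-]
after 11 — propose(0,'s'): n0:coor/t3/[-]
after 12 — deliver 1→2: ·
after 13 — deliver 0→1: n1:part/t3/[-]
after 14 — deliver 0→1: ·
after 15 — deliver 0→2: n2:part/t2/[-]

empty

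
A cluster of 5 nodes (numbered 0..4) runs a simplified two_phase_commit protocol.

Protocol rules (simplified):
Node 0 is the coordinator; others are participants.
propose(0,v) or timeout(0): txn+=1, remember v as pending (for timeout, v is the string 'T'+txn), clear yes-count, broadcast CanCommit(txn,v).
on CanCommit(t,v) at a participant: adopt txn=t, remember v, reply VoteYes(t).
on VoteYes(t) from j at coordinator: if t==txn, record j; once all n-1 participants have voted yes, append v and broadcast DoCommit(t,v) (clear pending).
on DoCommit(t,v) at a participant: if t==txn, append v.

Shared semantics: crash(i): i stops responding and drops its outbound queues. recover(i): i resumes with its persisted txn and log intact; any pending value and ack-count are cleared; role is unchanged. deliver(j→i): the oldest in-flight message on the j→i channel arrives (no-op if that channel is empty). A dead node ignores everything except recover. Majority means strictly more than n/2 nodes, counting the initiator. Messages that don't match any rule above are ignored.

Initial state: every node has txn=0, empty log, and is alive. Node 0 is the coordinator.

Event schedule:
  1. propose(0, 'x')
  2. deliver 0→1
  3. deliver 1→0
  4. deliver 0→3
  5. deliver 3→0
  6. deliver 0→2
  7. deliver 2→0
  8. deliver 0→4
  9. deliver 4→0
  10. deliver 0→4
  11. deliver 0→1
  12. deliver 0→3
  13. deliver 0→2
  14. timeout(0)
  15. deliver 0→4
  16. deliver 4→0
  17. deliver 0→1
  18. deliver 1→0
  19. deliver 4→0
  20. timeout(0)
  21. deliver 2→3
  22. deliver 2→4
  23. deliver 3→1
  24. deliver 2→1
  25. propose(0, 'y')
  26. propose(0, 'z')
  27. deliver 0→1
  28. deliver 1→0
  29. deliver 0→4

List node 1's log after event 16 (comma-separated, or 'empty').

x

[1] propose(0,'x') → N0(coor t1 [-])
[2] deliver 0→1 → N1(part t1 [-])
[3] deliver 1→0 → ∅
[4] deliver 0→3 → N3(part t1 [-])
[5] deliver 3→0 → ∅
[6] deliver 0→2 → N2(part t1 [-])
[7] deliver 2→0 → ∅
[8] deliver 0→4 → N4(part t1 [-])
[9] deliver 4→0 → N0(coor t1 [x])
[10] deliver 0→4 → N4(part t1 [x])
[11] deliver 0→1 → N1(part t1 [x])
[12] deliver 0→3 → N3(part t1 [x])
[13] deliver 0→2 → N2(part t1 [x])
[14] timeout(0) → N0(coor t2 [x])
[15] deliver 0→4 → N4(part t2 [x])
[16] deliver 4→0 → ∅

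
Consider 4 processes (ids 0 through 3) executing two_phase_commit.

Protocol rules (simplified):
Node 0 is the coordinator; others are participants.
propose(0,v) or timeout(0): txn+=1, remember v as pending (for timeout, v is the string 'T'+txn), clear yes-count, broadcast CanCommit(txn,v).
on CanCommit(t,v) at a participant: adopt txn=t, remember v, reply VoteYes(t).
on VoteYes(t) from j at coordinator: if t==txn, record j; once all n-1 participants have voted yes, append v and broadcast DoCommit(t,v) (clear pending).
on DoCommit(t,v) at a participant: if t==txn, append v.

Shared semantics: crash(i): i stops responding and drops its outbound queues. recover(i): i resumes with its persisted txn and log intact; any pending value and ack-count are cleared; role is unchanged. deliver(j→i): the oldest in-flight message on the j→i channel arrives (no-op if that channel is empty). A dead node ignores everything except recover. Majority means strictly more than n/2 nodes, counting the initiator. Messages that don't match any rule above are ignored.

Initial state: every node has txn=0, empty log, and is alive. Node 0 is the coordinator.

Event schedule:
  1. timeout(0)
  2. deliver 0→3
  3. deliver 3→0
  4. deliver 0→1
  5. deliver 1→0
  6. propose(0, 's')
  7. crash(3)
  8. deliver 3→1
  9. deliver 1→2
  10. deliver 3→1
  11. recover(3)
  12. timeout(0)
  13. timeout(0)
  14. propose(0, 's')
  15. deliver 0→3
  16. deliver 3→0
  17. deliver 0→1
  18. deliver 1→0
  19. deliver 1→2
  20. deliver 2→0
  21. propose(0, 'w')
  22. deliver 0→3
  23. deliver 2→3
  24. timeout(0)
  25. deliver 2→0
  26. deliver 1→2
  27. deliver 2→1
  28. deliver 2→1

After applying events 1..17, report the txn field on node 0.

e1 timeout(0): 0[coor,t=1,-]
e2 deliver 0→3: 3[part,t=1,-]
e3 deliver 3→0: ·
e4 deliver 0→1: 1[part,t=1,-]
e5 deliver 1→0: ·
e6 propose(0,'s'): 0[coor,t=2,-]
e7 crash(3): 3[✗part,t=1,-]
e8 deliver 3→1: ·
e9 deliver 1→2: ·
e10 deliver 3→1: ·
e11 recover(3): 3[part,t=1,-]
e12 timeout(0): 0[coor,t=3,-]
e13 timeout(0): 0[coor,t=4,-]
e14 propose(0,'s'): 0[coor,t=5,-]
e15 deliver 0→3: 3[part,t=2,-]
e16 deliver 3→0: ·
e17 deliver 0→1: 1[part,t=2,-]

5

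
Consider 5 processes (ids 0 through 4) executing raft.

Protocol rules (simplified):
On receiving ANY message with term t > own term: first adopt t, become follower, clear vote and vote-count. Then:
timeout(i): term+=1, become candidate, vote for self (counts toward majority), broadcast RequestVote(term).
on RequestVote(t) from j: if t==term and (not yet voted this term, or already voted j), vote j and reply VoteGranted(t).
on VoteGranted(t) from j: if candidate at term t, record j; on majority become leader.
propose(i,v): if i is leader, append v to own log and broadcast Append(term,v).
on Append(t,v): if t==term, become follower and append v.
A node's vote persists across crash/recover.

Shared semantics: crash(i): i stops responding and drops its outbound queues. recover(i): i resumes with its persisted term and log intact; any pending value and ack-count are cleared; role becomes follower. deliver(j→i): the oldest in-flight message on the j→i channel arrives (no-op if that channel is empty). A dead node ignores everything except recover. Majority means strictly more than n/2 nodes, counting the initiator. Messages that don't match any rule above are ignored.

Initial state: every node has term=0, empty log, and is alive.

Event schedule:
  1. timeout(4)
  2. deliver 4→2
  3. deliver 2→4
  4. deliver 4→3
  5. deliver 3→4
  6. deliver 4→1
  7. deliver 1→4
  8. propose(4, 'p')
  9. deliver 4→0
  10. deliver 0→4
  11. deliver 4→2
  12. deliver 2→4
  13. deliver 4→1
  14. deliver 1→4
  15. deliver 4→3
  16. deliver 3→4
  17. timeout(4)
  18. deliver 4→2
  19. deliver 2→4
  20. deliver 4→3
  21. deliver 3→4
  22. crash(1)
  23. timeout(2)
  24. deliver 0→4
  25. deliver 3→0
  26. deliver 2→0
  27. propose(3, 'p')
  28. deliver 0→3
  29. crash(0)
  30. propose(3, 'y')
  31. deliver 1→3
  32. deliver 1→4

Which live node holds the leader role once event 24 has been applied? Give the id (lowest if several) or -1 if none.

step 1 timeout(4): 4={cand,t=1,log=-}
step 2 deliver 4→2: 2={foll,t=1,log=-}
step 3 deliver 2→4: —
step 4 deliver 4→3: 3={foll,t=1,log=-}
step 5 deliver 3→4: 4={lead,t=1,log=-}
step 6 deliver 4→1: 1={foll,t=1,log=-}
step 7 deliver 1→4: —
step 8 propose(4,'p'): 4={lead,t=1,log=p}
step 9 deliver 4→0: 0={foll,t=1,log=-}
step 10 deliver 0→4: —
step 11 deliver 4→2: 2={foll,t=1,log=p}
step 12 deliver 2→4: —
step 13 deliver 4→1: 1={foll,t=1,log=p}
step 14 deliver 1→4: —
step 15 deliver 4→3: 3={foll,t=1,log=p}
step 16 deliver 3→4: —
step 17 timeout(4): 4={cand,t=2,log=p}
step 18 deliver 4→2: 2={foll,t=2,log=p}
step 19 deliver 2→4: —
step 20 deliver 4→3: 3={foll,t=2,log=p}
step 21 deliver 3→4: 4={lead,t=2,log=p}
step 22 crash(1): 1={✗foll,t=1,log=p}
step 23 timeout(2): 2={cand,t=3,log=p}
step 24 deliver 0→4: —

4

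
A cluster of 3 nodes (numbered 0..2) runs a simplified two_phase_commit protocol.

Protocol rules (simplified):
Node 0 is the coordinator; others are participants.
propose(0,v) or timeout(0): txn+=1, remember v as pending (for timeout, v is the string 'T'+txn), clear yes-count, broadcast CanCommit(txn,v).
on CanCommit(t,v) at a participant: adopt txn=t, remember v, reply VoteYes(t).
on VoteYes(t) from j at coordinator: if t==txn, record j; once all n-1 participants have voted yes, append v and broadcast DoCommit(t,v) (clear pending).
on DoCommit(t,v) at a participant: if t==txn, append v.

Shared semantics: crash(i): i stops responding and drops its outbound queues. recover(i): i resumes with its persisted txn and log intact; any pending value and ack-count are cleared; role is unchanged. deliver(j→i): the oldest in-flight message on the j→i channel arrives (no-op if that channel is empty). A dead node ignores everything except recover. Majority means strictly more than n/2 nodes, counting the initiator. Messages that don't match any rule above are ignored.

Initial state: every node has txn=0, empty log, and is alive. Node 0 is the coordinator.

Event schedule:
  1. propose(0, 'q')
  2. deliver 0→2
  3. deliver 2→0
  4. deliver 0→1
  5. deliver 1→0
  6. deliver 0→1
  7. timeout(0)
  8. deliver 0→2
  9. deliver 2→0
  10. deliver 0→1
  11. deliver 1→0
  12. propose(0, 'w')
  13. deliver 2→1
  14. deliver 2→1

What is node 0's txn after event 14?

e1 propose(0,'q'): 0[coor,t=1,-]
e2 deliver 0→2: 2[part,t=1,-]
e3 deliver 2→0: ·
e4 deliver 0→1: 1[part,t=1,-]
e5 deliver 1→0: 0[coor,t=1,q]
e6 deliver 0→1: 1[part,t=1,q]
e7 timeout(0): 0[coor,t=2,q]
e8 deliver 0→2: 2[part,t=1,q]
e9 deliver 2→0: ·
e10 deliver 0→1: 1[part,t=2,q]
e11 deliver 1→0: ·
e12 propose(0,'w'): 0[coor,t=3,q]
e13 deliver 2→1: ·
e14 deliver 2→1: ·

3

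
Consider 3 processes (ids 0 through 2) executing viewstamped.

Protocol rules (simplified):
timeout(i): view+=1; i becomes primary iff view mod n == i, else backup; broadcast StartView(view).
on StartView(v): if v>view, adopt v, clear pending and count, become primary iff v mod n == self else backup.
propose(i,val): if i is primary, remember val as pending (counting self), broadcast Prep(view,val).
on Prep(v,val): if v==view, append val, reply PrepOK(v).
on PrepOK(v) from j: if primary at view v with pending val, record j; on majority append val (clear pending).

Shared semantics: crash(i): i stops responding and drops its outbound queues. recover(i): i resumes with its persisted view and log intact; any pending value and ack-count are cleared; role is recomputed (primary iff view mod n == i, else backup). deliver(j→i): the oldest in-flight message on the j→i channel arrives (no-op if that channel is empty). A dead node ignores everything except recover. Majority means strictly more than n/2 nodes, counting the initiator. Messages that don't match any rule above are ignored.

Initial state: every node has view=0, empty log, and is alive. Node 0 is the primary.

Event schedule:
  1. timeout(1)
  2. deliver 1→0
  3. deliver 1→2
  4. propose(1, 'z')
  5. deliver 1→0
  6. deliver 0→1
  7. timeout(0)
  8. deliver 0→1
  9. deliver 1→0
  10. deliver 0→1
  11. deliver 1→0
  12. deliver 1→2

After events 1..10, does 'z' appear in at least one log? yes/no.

[1] timeout(1) → N1(prim v1 [-])
[2] deliver 1→0 → N0(back v1 [-])
[3] deliver 1→2 → N2(back v1 [-])
[4] propose(1,'z') → ∅
[5] deliver 1→0 → N0(back v1 [z])
[6] deliver 0→1 → N1(prim v1 [z])
[7] timeout(0) → N0(back v2 [z])
[8] deliver 0→1 → N1(back v2 [z])
[9] deliver 1→0 → ∅
[10] deliver 0→1 → ∅

yes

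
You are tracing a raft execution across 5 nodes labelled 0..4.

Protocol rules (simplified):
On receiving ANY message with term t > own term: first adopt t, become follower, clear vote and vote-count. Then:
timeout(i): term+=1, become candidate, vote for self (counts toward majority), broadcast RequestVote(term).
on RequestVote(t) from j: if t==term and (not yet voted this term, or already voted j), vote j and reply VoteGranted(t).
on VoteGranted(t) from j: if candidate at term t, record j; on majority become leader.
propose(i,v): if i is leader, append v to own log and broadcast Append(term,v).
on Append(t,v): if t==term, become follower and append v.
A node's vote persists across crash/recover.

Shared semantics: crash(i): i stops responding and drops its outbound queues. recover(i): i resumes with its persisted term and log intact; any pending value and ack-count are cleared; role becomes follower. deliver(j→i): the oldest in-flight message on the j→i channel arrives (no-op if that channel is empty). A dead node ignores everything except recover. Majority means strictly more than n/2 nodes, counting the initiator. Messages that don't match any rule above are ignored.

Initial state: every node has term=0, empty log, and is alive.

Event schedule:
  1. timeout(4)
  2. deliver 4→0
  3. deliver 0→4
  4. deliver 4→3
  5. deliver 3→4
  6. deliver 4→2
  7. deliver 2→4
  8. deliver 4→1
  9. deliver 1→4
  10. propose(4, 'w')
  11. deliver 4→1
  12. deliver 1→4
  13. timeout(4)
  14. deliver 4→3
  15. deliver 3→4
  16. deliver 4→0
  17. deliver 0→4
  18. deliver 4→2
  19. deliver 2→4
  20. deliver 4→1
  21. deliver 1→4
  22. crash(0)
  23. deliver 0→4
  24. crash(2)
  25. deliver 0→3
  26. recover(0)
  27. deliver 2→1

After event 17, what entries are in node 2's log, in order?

1. timeout(4):  <4:cand t1 ->
2. deliver 4→0:  <0:foll t1 ->
3. deliver 0→4:  nop
4. deliver 4→3:  <3:foll t1 ->
5. deliver 3→4:  <4:lead t1 ->
6. deliver 4→2:  <2:foll t1 ->
7. deliver 2→4:  nop
8. deliver 4→1:  <1:foll t1 ->
9. deliver 1→4:  nop
10. propose(4,'w'):  <4:lead t1 w>
11. deliver 4→1:  <1:foll t1 w>
12. deliver 1→4:  nop
13. timeout(4):  <4:cand t2 w>
14. deliver 4→3:  <3:foll t1 w>
15. deliver 3→4:  nop
16. deliver 4→0:  <0:foll t1 w>
17. deliver 0→4:  nop

empty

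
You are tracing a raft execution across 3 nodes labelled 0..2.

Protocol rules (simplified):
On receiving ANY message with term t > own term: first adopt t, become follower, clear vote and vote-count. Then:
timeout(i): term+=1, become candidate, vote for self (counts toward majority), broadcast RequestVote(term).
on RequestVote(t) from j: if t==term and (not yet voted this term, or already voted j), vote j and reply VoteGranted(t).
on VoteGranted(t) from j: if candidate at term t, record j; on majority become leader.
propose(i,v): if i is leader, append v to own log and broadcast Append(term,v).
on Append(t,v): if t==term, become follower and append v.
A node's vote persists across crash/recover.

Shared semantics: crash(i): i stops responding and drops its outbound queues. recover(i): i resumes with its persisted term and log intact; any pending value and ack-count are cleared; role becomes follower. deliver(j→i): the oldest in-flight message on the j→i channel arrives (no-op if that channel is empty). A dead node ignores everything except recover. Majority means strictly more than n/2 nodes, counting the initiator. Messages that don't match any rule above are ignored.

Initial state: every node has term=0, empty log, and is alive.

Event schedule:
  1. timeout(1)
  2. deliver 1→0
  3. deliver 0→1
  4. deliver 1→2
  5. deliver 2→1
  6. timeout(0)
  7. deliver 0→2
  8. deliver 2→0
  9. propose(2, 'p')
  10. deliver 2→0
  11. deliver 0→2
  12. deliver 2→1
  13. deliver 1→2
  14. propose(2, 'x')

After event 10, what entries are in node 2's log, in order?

empty

step 1 timeout(1): 1={cand,t=1,log=-}
step 2 deliver 1→0: 0={foll,t=1,log=-}
step 3 deliver 0→1: 1={lead,t=1,log=-}
step 4 deliver 1→2: 2={foll,t=1,log=-}
step 5 deliver 2→1: —
step 6 timeout(0): 0={cand,t=2,log=-}
step 7 deliver 0→2: 2={foll,t=2,log=-}
step 8 deliver 2→0: 0={lead,t=2,log=-}
step 9 propose(2,'p'): —
step 10 deliver 2→0: —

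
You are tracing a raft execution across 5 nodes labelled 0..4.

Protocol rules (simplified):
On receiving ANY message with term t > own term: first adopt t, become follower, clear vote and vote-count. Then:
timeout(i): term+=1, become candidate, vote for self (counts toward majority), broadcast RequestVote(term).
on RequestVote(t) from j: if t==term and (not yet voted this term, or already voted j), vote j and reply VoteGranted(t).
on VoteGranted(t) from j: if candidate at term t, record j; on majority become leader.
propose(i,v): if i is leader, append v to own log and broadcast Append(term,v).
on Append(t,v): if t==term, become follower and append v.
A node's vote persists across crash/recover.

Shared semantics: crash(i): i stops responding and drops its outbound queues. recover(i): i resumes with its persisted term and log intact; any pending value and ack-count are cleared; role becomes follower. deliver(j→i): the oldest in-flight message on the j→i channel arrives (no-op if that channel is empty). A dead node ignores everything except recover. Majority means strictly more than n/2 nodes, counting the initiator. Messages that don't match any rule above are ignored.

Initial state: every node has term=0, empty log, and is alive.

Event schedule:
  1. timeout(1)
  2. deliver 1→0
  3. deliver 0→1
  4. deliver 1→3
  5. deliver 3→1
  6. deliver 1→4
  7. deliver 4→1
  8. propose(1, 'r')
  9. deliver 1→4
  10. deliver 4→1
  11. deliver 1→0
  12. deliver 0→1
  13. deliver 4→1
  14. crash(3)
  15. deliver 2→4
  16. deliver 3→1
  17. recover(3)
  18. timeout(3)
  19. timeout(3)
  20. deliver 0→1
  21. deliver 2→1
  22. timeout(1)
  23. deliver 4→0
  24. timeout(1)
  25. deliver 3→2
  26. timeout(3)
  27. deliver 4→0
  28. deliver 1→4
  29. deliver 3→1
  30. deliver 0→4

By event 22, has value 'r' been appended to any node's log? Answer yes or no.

[1] timeout(1) → N1(cand t1 [-])
[2] deliver 1→0 → N0(foll t1 [-])
[3] deliver 0→1 → ∅
[4] deliver 1→3 → N3(foll t1 [-])
[5] deliver 3→1 → N1(lead t1 [-])
[6] deliver 1→4 → N4(foll t1 [-])
[7] deliver 4→1 → ∅
[8] propose(1,'r') → N1(lead t1 [r])
[9] deliver 1→4 → N4(foll t1 [r])
[10] deliver 4→1 → ∅
[11] deliver 1→0 → N0(foll t1 [r])
[12] deliver 0→1 → ∅
[13] deliver 4→1 → ∅
[14] crash(3) → N3(✗foll t1 [-])
[15] deliver 2→4 → ∅
[16] deliver 3→1 → ∅
[17] recover(3) → N3(foll t1 [-])
[18] timeout(3) → N3(cand t2 [-])
[19] timeout(3) → N3(cand t3 [-])
[20] deliver 0→1 → ∅
[21] deliver 2→1 → ∅
[22] timeout(1) → N1(cand t2 [r])

yes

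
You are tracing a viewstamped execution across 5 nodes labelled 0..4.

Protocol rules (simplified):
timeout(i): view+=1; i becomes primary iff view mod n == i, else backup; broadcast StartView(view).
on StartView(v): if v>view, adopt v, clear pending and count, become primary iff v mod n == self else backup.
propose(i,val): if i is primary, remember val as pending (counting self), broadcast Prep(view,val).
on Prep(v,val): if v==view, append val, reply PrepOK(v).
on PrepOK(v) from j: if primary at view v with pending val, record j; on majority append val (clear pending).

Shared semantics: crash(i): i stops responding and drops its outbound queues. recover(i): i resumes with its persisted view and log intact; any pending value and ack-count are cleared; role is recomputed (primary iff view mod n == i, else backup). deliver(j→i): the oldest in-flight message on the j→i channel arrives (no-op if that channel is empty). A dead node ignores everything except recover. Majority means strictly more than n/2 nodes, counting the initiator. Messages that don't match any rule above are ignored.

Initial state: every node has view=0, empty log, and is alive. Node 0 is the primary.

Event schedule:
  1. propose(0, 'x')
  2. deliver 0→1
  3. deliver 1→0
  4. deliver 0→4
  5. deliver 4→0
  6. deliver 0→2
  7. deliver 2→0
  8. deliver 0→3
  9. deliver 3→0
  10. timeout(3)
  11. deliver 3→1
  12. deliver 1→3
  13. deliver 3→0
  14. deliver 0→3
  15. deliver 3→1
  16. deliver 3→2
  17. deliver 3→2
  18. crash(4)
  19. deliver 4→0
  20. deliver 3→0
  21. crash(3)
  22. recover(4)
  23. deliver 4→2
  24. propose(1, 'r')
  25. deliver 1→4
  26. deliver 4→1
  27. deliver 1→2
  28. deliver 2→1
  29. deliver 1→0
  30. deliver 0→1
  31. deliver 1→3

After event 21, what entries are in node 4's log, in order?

step 1 propose(0,'x'): —
step 2 deliver 0→1: 1={back,v=0,log=x}
step 3 deliver 1→0: —
step 4 deliver 0→4: 4={back,v=0,log=x}
step 5 deliver 4→0: 0={prim,v=0,log=x}
step 6 deliver 0→2: 2={back,v=0,log=x}
step 7 deliver 2→0: —
step 8 deliver 0→3: 3={back,v=0,log=x}
step 9 deliver 3→0: —
step 10 timeout(3): 3={back,v=1,log=x}
step 11 deliver 3→1: 1={prim,v=1,log=x}
step 12 deliver 1→3: —
step 13 deliver 3→0: 0={back,v=1,log=x}
step 14 deliver 0→3: —
step 15 deliver 3→1: —
step 16 deliver 3→2: 2={back,v=1,log=x}
step 17 deliver 3→2: —
step 18 crash(4): 4={✗back,v=0,log=x}
step 19 deliver 4→0: —
step 20 deliver 3→0: —
step 21 crash(3): 3={✗back,v=1,log=x}

x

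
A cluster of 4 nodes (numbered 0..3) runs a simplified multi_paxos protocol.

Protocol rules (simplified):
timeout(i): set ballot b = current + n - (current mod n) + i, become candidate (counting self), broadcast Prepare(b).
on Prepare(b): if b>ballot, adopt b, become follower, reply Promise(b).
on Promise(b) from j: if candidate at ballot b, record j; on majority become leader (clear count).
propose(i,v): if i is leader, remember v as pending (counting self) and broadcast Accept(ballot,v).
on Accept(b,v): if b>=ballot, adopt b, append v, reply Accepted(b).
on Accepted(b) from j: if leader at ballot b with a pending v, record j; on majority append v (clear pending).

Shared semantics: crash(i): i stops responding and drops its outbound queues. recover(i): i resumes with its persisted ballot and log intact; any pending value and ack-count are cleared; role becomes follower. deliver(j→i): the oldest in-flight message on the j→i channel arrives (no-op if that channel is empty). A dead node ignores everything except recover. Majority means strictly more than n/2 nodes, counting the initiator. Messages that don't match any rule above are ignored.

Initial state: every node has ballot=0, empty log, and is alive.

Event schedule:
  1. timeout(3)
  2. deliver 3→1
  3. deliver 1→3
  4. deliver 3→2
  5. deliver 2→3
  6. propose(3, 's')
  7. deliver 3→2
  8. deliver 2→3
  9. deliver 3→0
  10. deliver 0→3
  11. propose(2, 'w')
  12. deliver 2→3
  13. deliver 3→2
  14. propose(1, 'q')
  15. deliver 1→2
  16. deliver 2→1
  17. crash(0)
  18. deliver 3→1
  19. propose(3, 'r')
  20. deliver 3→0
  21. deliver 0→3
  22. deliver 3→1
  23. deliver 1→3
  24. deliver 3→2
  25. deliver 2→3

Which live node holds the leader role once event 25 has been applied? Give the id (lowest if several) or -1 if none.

step 1 timeout(3): 3={cand,b=7,log=-}
step 2 deliver 3→1: 1={foll,b=7,log=-}
step 3 deliver 1→3: —
step 4 deliver 3→2: 2={foll,b=7,log=-}
step 5 deliver 2→3: 3={lead,b=7,log=-}
step 6 propose(3,'s'): —
step 7 deliver 3→2: 2={foll,b=7,log=s}
step 8 deliver 2→3: —
step 9 deliver 3→0: 0={foll,b=7,log=-}
step 10 deliver 0→3: —
step 11 propose(2,'w'): —
step 12 deliver 2→3: —
step 13 deliver 3→2: —
step 14 propose(1,'q'): —
step 15 deliver 1→2: —
step 16 deliver 2→1: —
step 17 crash(0): 0={✗foll,b=7,log=-}
step 18 deliver 3→1: 1={foll,b=7,log=s}
step 19 propose(3,'r'): —
step 20 deliver 3→0: —
step 21 deliver 0→3: —
step 22 deliver 3→1: 1={foll,b=7,log=s,r}
step 23 deliver 1→3: —
step 24 deliver 3→2: 2={foll,b=7,log=s,r}
step 25 deliver 2→3: 3={lead,b=7,log=r}

3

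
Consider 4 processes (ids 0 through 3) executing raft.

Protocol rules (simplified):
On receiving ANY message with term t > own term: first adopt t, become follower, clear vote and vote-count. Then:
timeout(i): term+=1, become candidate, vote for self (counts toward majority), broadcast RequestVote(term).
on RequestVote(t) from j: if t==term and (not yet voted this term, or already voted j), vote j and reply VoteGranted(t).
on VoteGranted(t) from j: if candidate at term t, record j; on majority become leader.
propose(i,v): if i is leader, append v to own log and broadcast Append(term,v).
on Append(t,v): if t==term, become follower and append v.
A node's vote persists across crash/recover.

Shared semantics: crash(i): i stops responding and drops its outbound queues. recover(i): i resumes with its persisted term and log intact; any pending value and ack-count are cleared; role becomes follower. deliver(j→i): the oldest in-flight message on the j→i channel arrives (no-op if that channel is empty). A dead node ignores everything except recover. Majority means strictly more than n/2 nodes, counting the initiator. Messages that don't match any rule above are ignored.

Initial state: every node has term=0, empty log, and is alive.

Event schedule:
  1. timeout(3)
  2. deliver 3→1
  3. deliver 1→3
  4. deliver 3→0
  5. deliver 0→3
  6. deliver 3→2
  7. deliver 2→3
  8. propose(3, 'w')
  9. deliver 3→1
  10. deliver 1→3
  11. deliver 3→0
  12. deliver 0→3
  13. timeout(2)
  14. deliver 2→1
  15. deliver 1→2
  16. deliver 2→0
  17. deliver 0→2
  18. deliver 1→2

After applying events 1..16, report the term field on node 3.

1

1. timeout(3):  <3:cand t1 ->
2. deliver 3→1:  <1:foll t1 ->
3. deliver 1→3:  nop
4. deliver 3→0:  <0:foll t1 ->
5. deliver 0→3:  <3:lead t1 ->
6. deliver 3→2:  <2:foll t1 ->
7. deliver 2→3:  nop
8. propose(3,'w'):  <3:lead t1 w>
9. deliver 3→1:  <1:foll t1 w>
10. deliver 1→3:  nop
11. deliver 3→0:  <0:foll t1 w>
12. deliver 0→3:  nop
13. timeout(2):  <2:cand t2 ->
14. deliver 2→1:  <1:foll t2 w>
15. deliver 1→2:  nop
16. deliver 2→0:  <0:foll t2 w>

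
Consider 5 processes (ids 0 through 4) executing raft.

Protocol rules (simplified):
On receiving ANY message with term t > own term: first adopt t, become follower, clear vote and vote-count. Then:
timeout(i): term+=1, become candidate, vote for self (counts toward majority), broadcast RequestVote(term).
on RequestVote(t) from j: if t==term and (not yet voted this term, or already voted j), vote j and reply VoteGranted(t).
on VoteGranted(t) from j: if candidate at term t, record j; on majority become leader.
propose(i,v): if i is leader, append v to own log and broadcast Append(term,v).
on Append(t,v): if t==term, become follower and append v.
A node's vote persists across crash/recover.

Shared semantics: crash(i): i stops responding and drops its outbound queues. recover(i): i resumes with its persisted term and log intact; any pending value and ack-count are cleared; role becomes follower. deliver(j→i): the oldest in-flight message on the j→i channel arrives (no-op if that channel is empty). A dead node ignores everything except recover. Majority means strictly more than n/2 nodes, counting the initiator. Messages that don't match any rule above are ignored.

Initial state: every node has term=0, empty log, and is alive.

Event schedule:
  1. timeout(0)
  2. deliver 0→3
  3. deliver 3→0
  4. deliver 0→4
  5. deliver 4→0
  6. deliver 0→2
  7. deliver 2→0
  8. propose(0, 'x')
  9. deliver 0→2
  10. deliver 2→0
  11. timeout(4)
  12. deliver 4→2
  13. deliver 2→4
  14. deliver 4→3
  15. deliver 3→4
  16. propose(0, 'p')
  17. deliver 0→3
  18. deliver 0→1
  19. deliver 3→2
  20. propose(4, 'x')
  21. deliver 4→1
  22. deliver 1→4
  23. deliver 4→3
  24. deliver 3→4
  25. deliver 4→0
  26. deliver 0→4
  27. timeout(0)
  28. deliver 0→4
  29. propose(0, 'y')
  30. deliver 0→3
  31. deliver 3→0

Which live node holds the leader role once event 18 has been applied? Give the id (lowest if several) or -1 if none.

0

[1] timeout(0) → N0(cand t1 [-])
[2] deliver 0→3 → N3(foll t1 [-])
[3] deliver 3→0 → ∅
[4] deliver 0→4 → N4(foll t1 [-])
[5] deliver 4→0 → N0(lead t1 [-])
[6] deliver 0→2 → N2(foll t1 [-])
[7] deliver 2→0 → ∅
[8] propose(0,'x') → N0(lead t1 [x])
[9] deliver 0→2 → N2(foll t1 [x])
[10] deliver 2→0 → ∅
[11] timeout(4) → N4(cand t2 [-])
[12] deliver 4→2 → N2(foll t2 [x])
[13] deliver 2→4 → ∅
[14] deliver 4→3 → N3(foll t2 [-])
[15] deliver 3→4 → N4(lead t2 [-])
[16] propose(0,'p') → N0(lead t1 [x,p])
[17] deliver 0→3 → ∅
[18] deliver 0→1 → N1(foll t1 [-])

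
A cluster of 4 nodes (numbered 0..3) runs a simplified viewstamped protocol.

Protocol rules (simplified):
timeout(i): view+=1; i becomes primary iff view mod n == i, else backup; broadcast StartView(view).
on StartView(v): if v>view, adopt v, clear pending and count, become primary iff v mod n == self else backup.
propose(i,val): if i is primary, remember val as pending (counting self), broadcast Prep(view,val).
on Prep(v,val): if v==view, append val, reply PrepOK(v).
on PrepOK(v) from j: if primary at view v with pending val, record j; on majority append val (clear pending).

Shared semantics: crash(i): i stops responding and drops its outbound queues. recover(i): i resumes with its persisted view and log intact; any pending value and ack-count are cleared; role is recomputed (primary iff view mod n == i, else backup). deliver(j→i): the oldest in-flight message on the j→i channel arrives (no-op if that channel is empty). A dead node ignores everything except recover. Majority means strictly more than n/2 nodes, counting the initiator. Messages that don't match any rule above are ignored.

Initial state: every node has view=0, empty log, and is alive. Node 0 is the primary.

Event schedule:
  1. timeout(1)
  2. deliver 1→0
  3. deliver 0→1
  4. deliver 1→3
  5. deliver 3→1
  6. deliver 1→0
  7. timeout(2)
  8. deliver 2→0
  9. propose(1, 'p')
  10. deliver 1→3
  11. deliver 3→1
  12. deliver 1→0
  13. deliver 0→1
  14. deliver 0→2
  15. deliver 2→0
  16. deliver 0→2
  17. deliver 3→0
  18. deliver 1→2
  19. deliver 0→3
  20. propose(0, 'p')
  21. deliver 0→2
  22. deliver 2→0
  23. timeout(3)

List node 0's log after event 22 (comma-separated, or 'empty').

p

step 1 timeout(1): 1={prim,v=1,log=-}
step 2 deliver 1→0: 0={back,v=1,log=-}
step 3 deliver 0→1: —
step 4 deliver 1→3: 3={back,v=1,log=-}
step 5 deliver 3→1: —
step 6 deliver 1→0: —
step 7 timeout(2): 2={back,v=1,log=-}
step 8 deliver 2→0: —
step 9 propose(1,'p'): —
step 10 deliver 1→3: 3={back,v=1,log=p}
step 11 deliver 3→1: —
step 12 deliver 1→0: 0={back,v=1,log=p}
step 13 deliver 0→1: 1={prim,v=1,log=p}
step 14 deliver 0→2: —
step 15 deliver 2→0: —
step 16 deliver 0→2: —
step 17 deliver 3→0: —
step 18 deliver 1→2: —
step 19 deliver 0→3: —
step 20 propose(0,'p'): —
step 21 deliver 0→2: —
step 22 deliver 2→0: —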